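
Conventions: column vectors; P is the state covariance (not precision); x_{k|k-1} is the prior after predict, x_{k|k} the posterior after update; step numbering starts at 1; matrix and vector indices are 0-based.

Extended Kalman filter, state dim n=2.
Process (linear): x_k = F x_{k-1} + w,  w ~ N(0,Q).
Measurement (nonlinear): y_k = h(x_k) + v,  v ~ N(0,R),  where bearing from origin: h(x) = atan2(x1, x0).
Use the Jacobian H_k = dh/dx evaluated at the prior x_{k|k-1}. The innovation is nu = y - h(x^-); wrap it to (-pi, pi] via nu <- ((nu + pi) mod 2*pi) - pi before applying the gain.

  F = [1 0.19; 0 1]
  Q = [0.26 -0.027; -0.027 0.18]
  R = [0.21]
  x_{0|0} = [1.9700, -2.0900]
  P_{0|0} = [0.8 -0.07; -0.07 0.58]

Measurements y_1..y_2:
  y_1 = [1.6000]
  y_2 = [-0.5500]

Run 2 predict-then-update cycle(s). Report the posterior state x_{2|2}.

step 1: x^-=[1.5729, -2.0900]  P^-=[1.0543 0.0132; 0.0132 0.7600]  H_jac=[0.3055 0.2299]  S=[0.3504]  K=[0.9278; 0.5101]  nu=[2.5256]  x^+=[3.9162, -0.8016]  P^+=[0.7527 -0.1526; -0.1526 0.6688]
step 2: x^-=[3.7639, -0.8016]  P^-=[0.9789 -0.0526; -0.0526 0.8488]  H_jac=[0.0541 0.2542]  S=[0.2663]  K=[0.1488; 0.7996]  nu=[-0.3402]  x^+=[3.7132, -1.0736]  P^+=[0.9730 -0.0842; -0.0842 0.6786]

x_post = [3.7132, -1.0736]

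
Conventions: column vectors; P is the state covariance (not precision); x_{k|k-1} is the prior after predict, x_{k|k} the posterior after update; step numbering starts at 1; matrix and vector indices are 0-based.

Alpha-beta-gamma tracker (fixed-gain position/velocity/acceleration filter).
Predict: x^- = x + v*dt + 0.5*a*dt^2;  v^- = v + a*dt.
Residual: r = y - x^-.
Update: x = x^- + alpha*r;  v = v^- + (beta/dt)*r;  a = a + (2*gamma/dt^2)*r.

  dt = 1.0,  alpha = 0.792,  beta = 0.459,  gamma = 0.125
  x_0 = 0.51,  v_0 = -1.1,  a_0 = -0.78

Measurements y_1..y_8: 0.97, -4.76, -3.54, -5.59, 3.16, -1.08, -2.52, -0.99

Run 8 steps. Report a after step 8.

step 1: x_pred=-0.9800  r=1.9500  x^+=0.5644  v^+=-0.9849  a^+=-0.2925
step 2: x_pred=-0.5668  r=-4.1932  x^+=-3.8878  v^+=-3.2021  a^+=-1.3408
step 3: x_pred=-7.7603  r=4.2203  x^+=-4.4178  v^+=-2.6058  a^+=-0.2857
step 4: x_pred=-7.1665  r=1.5765  x^+=-5.9179  v^+=-2.1679  a^+=0.1084
step 5: x_pred=-8.0316  r=11.1916  x^+=0.8321  v^+=3.0775  a^+=2.9063
step 6: x_pred=5.3628  r=-6.4428  x^+=0.2601  v^+=3.0265  a^+=1.2956
step 7: x_pred=3.9344  r=-6.4544  x^+=-1.1775  v^+=1.3596  a^+=-0.3180
step 8: x_pred=0.0231  r=-1.0131  x^+=-0.7793  v^+=0.5766  a^+=-0.5713

a_post = -0.5713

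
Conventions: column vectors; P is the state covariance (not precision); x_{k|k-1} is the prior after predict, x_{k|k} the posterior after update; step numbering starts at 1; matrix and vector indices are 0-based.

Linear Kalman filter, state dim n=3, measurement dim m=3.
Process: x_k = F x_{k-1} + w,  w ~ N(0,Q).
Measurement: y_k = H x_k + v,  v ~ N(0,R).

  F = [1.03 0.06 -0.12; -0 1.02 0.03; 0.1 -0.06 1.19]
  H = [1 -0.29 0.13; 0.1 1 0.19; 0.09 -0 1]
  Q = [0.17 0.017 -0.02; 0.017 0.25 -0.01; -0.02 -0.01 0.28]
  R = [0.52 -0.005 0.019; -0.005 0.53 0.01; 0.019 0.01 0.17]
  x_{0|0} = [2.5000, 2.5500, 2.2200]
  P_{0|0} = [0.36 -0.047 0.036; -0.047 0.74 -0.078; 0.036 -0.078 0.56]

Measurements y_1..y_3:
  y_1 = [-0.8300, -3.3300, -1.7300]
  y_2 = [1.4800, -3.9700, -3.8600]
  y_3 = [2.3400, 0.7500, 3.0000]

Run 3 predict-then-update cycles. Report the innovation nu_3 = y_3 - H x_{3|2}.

step 1: x^-=[2.4616, 2.6676, 2.7388]  P^-=[0.5491 0.0214 -0.0254; 0.0214 1.0156 -0.1345; -0.0254 -0.1345 1.0996]  S=[1.1642 -0.2119 0.2241; -0.2119 1.5430 0.0883; 0.2241 0.0883 1.2694]  K=[0.5002 0.1195 -0.0777; -0.1090 0.6355 -0.1294; -0.0347 -0.0080 0.8711]  nu=[-2.8740, -6.7641, -4.6903]  x^+=[0.5803, -0.7105, -1.1928]  P^+=[0.2725 0.0379 -0.0270; 0.0379 0.3363 -0.0211; -0.0270 -0.0211 0.1498]
step 2: x^-=[0.6983, -0.7604, -1.3187]  P^-=[0.4742 0.0786 -0.0511; 0.0786 0.5987 -0.0471; -0.0511 -0.0471 0.4922]  S=[0.9975 -0.0566 0.0855; -0.0566 1.1471 0.0618; 0.0855 0.0618 0.6568]  K=[0.4604 0.1287 -0.0849; -0.0629 0.5234 -0.1019; -0.0379 -0.0061 0.7478]  nu=[0.7326, -3.0288, -2.6041]  x^+=[0.8670, -2.1263, -3.2754]  P^+=[0.2537 0.0449 -0.0272; 0.0449 0.2755 -0.0173; -0.0272 -0.0173 0.1288]
step 3: x^-=[1.1584, -2.2671, -3.6835]  P^-=[0.4545 0.0818 -0.0502; 0.0818 0.5357 -0.0388; -0.0502 -0.0388 0.4614]  S=[0.9698 -0.0372 0.0782; -0.0372 1.0866 0.0645; 0.0782 0.0645 0.6260]  K=[0.4492 0.1287 -0.0842; -0.0544 0.4975 -0.0946; -0.0378 -0.0045 0.7350]  nu=[1.0030, 3.6011, 6.5792]  x^+=[1.5185, -1.1526, 1.0979]  P^+=[0.2480 0.0454 -0.0268; 0.0454 0.2615 -0.0162; -0.0268 -0.0162 0.1266]

innov = [1.0030, 3.6011, 6.5792]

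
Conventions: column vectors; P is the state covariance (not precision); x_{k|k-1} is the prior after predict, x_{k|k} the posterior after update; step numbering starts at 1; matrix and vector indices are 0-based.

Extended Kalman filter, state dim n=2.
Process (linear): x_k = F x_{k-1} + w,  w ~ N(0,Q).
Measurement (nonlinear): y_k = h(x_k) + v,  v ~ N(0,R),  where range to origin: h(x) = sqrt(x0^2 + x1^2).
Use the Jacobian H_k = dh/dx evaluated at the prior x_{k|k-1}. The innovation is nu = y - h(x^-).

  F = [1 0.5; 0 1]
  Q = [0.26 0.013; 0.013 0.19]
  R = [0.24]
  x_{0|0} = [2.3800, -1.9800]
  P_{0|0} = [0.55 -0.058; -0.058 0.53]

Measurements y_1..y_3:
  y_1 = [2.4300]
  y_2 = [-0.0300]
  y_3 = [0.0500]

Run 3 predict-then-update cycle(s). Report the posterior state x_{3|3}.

x_post = [-0.0176, -0.6805]

step 1: x^-=[1.3900, -1.9800]  P^-=[0.8845 0.2200; 0.2200 0.7200]  H_jac=[0.5746 -0.8185]  S=[0.8074]  K=[0.4064; -0.5733]  nu=[0.0108]  x^+=[1.3944, -1.9862]  P^+=[0.7511 0.4081; 0.4081 0.4546]
step 2: x^-=[0.4013, -1.9862]  P^-=[1.5329 0.6484; 0.6484 0.6446]  H_jac=[0.1980 -0.9802]  S=[0.6677]  K=[-0.4972; -0.7540]  nu=[-2.0563]  x^+=[1.4238, -0.4358]  P^+=[1.3678 0.3981; 0.3981 0.2650]
step 3: x^-=[1.2059, -0.4358]  P^-=[2.0922 0.5436; 0.5436 0.4550]  H_jac=[0.9405 -0.3399]  S=[1.7956]  K=[0.9929; 0.1986]  nu=[-1.2322]  x^+=[-0.0176, -0.6805]  P^+=[0.3219 0.1895; 0.1895 0.3842]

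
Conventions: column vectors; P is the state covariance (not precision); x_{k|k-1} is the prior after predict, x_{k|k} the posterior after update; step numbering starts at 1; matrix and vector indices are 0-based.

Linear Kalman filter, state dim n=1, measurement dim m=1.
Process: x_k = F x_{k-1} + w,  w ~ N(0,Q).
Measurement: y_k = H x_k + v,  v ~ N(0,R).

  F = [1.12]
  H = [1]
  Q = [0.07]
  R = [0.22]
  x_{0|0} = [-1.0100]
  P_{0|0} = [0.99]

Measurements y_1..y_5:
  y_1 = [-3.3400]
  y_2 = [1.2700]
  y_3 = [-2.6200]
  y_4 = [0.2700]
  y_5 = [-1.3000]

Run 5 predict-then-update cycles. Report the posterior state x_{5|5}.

x_post = [-1.1171]

step 1: x^-=[-1.1312]  P^-=[1.3119]  S=[1.5319]  K=[0.8564]  nu=[-2.2088]  x^+=[-3.0228]  P^+=[0.1884]
step 2: x^-=[-3.3855]  P^-=[0.3063]  S=[0.5263]  K=[0.5820]  nu=[4.6555]  x^+=[-0.6759]  P^+=[0.1280]
step 3: x^-=[-0.7570]  P^-=[0.2306]  S=[0.4506]  K=[0.5118]  nu=[-1.8630]  x^+=[-1.7105]  P^+=[0.1126]
step 4: x^-=[-1.9157]  P^-=[0.2112]  S=[0.4312]  K=[0.4898]  nu=[2.1857]  x^+=[-0.8451]  P^+=[0.1078]
step 5: x^-=[-0.9465]  P^-=[0.2052]  S=[0.4252]  K=[0.4826]  nu=[-0.3535]  x^+=[-1.1171]  P^+=[0.1062]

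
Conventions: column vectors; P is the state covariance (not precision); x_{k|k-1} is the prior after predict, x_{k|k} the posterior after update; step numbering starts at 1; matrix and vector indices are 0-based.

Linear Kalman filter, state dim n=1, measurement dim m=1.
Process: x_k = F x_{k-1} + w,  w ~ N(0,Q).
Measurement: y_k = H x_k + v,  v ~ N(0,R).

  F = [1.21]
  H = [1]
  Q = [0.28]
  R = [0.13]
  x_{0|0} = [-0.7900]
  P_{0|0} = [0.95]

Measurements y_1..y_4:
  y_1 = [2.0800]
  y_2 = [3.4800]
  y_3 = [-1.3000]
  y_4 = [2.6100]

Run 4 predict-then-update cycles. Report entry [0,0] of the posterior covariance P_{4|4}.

P_post[0,0] = 0.0996

step 1: x^-=[-0.9559]  P^-=[1.6709]  S=[1.8009]  K=[0.9278]  nu=[3.0359]  x^+=[1.8608]  P^+=[0.1206]
step 2: x^-=[2.2516]  P^-=[0.4566]  S=[0.5866]  K=[0.7784]  nu=[1.2284]  x^+=[3.2078]  P^+=[0.1012]
step 3: x^-=[3.8814]  P^-=[0.4282]  S=[0.5582]  K=[0.7671]  nu=[-5.1814]  x^+=[-0.0932]  P^+=[0.0997]
step 4: x^-=[-0.1128]  P^-=[0.4260]  S=[0.5560]  K=[0.7662]  nu=[2.7228]  x^+=[1.9734]  P^+=[0.0996]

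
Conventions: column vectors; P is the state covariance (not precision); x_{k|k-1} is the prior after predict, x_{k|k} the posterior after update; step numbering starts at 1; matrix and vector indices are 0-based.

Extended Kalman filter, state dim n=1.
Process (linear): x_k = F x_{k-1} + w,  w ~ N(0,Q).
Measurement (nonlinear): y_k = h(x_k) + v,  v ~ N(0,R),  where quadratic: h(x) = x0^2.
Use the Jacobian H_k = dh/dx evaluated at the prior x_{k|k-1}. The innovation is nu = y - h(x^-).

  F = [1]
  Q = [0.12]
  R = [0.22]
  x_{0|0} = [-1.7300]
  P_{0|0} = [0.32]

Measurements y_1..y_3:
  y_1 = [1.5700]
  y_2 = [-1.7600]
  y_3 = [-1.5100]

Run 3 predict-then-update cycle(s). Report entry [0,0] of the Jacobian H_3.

step 1: x^-=[-1.7300]  P^-=[0.4400]  H_jac=[-3.4600]  S=[5.4875]  K=[-0.2774]  nu=[-1.4229]  x^+=[-1.3352]  P^+=[0.0176]
step 2: x^-=[-1.3352]  P^-=[0.1376]  H_jac=[-2.6705]  S=[1.2016]  K=[-0.3059]  nu=[-3.5429]  x^+=[-0.2515]  P^+=[0.0252]
step 3: x^-=[-0.2515]  P^-=[0.1452]  H_jac=[-0.5029]  S=[0.2567]  K=[-0.2845]  nu=[-1.5732]  x^+=[0.1960]  P^+=[0.1244]

H_jac[0,0] = -0.5029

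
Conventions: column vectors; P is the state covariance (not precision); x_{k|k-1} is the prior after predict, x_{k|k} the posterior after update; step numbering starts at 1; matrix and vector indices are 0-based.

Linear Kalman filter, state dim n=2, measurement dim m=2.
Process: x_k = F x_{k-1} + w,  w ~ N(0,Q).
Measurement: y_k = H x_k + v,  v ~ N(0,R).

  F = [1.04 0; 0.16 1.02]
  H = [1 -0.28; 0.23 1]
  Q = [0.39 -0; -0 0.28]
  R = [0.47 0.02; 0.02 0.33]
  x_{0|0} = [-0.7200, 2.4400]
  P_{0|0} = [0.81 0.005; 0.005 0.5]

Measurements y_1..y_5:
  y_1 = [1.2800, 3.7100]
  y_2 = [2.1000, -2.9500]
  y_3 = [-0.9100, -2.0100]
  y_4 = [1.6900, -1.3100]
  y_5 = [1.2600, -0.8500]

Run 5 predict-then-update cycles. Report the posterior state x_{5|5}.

x_post = [0.8265, -1.2069]

step 1: x^-=[-0.7488, 2.3736]  P^-=[1.2661 0.1401; 0.1401 0.8226]  S=[1.7221 0.2119; 0.2119 1.2840]  K=[0.6850 0.2228; -0.1371 0.6884]  nu=[2.6934, 1.5086]  x^+=[1.4323, 3.0428]  P^+=[0.3296 0.0114; 0.0114 0.2218]
step 2: x^-=[1.4896, 3.3328]  P^-=[0.7465 0.0670; 0.0670 0.5229]  S=[1.2200 0.1079; 0.1079 0.9232]  K=[0.5796 0.1907; -0.1179 0.5969]  nu=[1.5436, -6.6254]  x^+=[1.1206, -0.8038]  P^+=[0.2791 0.0103; 0.0103 0.1922]
step 3: x^-=[1.1654, -0.6406]  P^-=[0.6919 0.0574; 0.0574 0.4905]  S=[1.1682 0.0955; 0.0955 0.8835]  K=[0.5635 0.1842; -0.1161 0.5827]  nu=[-2.2548, -1.6374]  x^+=[-0.4067, -1.3330]  P^+=[0.2712 0.0097; 0.0097 0.1877]
step 4: x^-=[-0.4230, -1.4247]  P^-=[0.6834 0.0554; 0.0554 0.4854]  S=[1.1604 0.0931; 0.0931 0.8770]  K=[0.5609 0.1828; -0.1159 0.5803]  nu=[1.7140, 0.2120]  x^+=[0.5772, -1.5004]  P^+=[0.2699 0.0095; 0.0095 0.1870]
step 5: x^-=[0.6002, -1.4381]  P^-=[0.6819 0.0550; 0.0550 0.4846]  S=[1.1592 0.0926; 0.0926 0.8759]  K=[0.5605 0.1826; -0.1160 0.5799]  nu=[0.2571, 0.4500]  x^+=[0.8265, -1.2069]  P^+=[0.2697 0.0094; 0.0094 0.1869]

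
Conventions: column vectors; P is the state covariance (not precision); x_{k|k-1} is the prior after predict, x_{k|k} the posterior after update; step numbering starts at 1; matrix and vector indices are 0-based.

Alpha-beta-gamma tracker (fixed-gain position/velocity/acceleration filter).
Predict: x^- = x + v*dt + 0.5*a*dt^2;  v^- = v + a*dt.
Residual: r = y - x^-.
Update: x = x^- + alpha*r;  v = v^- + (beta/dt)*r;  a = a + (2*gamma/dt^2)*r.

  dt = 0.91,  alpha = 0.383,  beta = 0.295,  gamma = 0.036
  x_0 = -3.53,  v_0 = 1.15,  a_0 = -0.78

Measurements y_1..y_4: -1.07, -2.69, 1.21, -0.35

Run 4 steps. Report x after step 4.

x_post = -0.5308

step 1: x_pred=-2.8065  r=1.7365  x^+=-2.1414  v^+=1.0031  a^+=-0.6290
step 2: x_pred=-1.4890  r=-1.2010  x^+=-1.9490  v^+=0.0414  a^+=-0.7334
step 3: x_pred=-2.2150  r=3.4250  x^+=-0.9032  v^+=0.4842  a^+=-0.4357
step 4: x_pred=-0.6430  r=0.2930  x^+=-0.5308  v^+=0.1828  a^+=-0.4102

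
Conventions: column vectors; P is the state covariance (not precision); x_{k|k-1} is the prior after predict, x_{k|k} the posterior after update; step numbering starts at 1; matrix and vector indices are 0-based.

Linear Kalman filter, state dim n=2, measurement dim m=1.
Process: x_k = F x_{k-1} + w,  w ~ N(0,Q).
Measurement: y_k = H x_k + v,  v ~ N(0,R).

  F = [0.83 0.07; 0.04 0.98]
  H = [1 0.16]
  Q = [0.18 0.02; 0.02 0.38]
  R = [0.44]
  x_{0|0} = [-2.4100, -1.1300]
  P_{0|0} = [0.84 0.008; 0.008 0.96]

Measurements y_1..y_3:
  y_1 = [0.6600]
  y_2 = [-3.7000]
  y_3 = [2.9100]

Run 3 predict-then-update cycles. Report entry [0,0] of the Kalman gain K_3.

K[0,0] = 0.3993

step 1: x^-=[-2.0794, -1.2038]  P^-=[0.7643 0.1203; 0.1203 1.3040]  S=[1.2762]  K=[0.6140; 0.2577]  nu=[2.9320]  x^+=[-0.2792, -0.4481]  P^+=[0.2832 -0.0817; -0.0817 1.2192]
step 2: x^-=[-0.2631, -0.4503]  P^-=[0.3716 0.0464; 0.0464 1.5450]  S=[0.8660]  K=[0.4377; 0.3390]  nu=[-3.3648]  x^+=[-1.7358, -1.5910]  P^+=[0.2057 -0.0821; -0.0821 1.4454]
step 3: x^-=[-1.5521, -1.6287]  P^-=[0.3193 0.0590; 0.0590 1.7621]  S=[0.8232]  K=[0.3993; 0.4141]  nu=[4.7227]  x^+=[0.3335, 0.3270]  P^+=[0.1880 -0.0771; -0.0771 1.6209]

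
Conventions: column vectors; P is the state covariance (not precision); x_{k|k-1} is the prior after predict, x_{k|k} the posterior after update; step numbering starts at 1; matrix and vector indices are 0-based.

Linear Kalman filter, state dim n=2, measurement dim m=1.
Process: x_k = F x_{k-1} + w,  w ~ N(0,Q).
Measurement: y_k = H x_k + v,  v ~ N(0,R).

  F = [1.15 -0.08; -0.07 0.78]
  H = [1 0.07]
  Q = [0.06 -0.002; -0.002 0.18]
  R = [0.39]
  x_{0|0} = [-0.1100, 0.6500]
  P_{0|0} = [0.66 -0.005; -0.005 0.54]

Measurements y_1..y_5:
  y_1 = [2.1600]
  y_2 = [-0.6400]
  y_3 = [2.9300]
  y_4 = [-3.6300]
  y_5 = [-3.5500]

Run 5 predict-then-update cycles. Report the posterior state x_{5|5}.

step 1: x^-=[-0.1785, 0.5147]  P^-=[0.9372 -0.0933; -0.0933 0.5123]  S=[1.3167]  K=[0.7069; -0.0437]  nu=[2.3025]  x^+=[1.4490, 0.4142]  P^+=[0.2794 -0.0527; -0.0527 0.5098]
step 2: x^-=[1.6332, 0.2216]  P^-=[0.4424 -0.1039; -0.1039 0.4973]  S=[0.8203]  K=[0.5305; -0.0842]  nu=[-2.2887]  x^+=[0.4191, 0.4143]  P^+=[0.2116 -0.0672; -0.0672 0.4915]
step 3: x^-=[0.4489, 0.2938]  P^-=[0.3553 -0.1104; -0.1104 0.4874]  S=[0.7323]  K=[0.4747; -0.1042]  nu=[2.4606]  x^+=[1.6169, 0.0376]  P^+=[0.1903 -0.0742; -0.0742 0.4794]
step 4: x^-=[1.8564, -0.0839]  P^-=[0.3284 -0.1142; -0.1142 0.4807]  S=[0.7048]  K=[0.4546; -0.1143]  nu=[-5.4806]  x^+=[-0.6353, 0.5424]  P^+=[0.1827 -0.0776; -0.0776 0.4715]
step 5: x^-=[-0.7740, 0.4676]  P^-=[0.3190 -0.1162; -0.1162 0.4762]  S=[0.6950]  K=[0.4472; -0.1192]  nu=[-2.8088]  x^+=[-2.0301, 0.8023]  P^+=[0.1800 -0.0791; -0.0791 0.4664]

x_post = [-2.0301, 0.8023]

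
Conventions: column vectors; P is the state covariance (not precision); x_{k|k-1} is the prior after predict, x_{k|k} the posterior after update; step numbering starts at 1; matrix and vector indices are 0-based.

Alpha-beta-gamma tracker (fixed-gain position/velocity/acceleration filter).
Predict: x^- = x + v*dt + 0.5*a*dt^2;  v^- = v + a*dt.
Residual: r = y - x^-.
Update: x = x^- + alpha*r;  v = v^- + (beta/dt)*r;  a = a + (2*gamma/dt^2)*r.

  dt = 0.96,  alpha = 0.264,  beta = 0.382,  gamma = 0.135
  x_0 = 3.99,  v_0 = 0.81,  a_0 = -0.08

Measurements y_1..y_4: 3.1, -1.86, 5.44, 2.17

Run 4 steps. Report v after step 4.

v_post = -1.0987

step 1: x_pred=4.7307  r=-1.6307  x^+=4.3002  v^+=0.0843  a^+=-0.5578
step 2: x_pred=4.1241  r=-5.9841  x^+=2.5443  v^+=-2.8323  a^+=-2.3109
step 3: x_pred=-1.2396  r=6.6796  x^+=0.5238  v^+=-2.3929  a^+=-0.3540
step 4: x_pred=-1.9365  r=4.1065  x^+=-0.8524  v^+=-1.0987  a^+=0.8491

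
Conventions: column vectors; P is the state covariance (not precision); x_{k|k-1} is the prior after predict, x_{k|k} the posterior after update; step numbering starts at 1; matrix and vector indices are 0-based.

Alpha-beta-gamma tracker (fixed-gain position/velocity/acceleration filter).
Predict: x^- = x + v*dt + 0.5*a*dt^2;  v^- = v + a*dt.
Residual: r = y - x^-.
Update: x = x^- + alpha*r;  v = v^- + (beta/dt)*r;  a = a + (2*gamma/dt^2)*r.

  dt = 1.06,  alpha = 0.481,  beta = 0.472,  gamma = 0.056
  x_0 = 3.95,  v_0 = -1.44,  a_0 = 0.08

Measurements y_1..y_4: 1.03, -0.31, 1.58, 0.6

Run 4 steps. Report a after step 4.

a_post = 0.4760

step 1: x_pred=2.4685  r=-1.4385  x^+=1.7766  v^+=-1.9958  a^+=-0.0634
step 2: x_pred=-0.3745  r=0.0645  x^+=-0.3435  v^+=-2.0342  a^+=-0.0570
step 3: x_pred=-2.5318  r=4.1118  x^+=-0.5540  v^+=-0.2637  a^+=0.3529
step 4: x_pred=-0.6353  r=1.2353  x^+=-0.0411  v^+=0.6604  a^+=0.4760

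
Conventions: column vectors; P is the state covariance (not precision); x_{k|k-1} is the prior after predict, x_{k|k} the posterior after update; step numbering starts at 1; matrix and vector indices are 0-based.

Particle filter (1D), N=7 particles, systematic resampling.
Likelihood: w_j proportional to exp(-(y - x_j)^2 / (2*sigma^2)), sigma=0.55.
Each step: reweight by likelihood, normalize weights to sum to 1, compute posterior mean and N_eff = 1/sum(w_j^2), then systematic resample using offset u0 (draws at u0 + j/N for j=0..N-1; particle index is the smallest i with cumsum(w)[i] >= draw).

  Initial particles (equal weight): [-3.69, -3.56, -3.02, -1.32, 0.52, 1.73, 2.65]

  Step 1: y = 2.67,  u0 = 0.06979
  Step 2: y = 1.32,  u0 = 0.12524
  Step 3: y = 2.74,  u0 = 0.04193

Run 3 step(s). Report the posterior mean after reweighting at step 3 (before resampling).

post_mean = 2.3561

step 1: w=[0.0000, 0.0000, 0.0000, 0.0000, 0.0004, 0.1884, 0.8112]  mean=2.4758  Neff=1.4419  idx=[5, 6, 6, 6, 6, 6, 6]
step 2: w=[0.7014, 0.0498, 0.0498, 0.0498, 0.0498, 0.0498, 0.0498]  mean=2.0047  Neff=1.9728  idx=[0, 0, 0, 0, 0, 3, 6]
step 3: w=[0.0639, 0.0639, 0.0639, 0.0639, 0.0639, 0.3403, 0.3403]  mean=2.3561  Neff=3.9683  idx=[0, 2, 5, 5, 5, 6, 6]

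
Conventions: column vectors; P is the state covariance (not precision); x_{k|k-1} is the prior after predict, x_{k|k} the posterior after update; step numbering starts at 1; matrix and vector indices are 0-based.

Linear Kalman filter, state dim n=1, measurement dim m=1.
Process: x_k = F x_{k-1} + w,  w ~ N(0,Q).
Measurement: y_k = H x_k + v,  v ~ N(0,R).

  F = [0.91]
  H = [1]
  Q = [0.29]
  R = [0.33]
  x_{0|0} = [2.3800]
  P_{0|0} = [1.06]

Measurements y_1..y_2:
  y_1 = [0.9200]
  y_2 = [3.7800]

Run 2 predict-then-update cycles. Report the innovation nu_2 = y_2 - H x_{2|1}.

step 1: x^-=[2.1658]  P^-=[1.1678]  S=[1.4978]  K=[0.7797]  nu=[-1.2458]  x^+=[1.1945]  P^+=[0.2573]
step 2: x^-=[1.0870]  P^-=[0.5031]  S=[0.8331]  K=[0.6039]  nu=[2.6930]  x^+=[2.7132]  P^+=[0.1993]

innov = [2.6930]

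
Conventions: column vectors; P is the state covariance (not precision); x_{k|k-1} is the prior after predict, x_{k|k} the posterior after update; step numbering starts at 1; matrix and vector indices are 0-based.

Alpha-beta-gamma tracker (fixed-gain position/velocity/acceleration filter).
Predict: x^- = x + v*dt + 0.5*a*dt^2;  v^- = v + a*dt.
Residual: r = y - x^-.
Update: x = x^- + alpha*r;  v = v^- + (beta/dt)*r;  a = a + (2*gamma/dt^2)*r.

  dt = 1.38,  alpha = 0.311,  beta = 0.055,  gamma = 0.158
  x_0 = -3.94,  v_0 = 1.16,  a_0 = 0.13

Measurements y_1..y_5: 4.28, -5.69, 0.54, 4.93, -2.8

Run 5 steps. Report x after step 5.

x_post = 3.3155

step 1: x_pred=-2.2154  r=6.4954  x^+=-0.1953  v^+=1.5983  a^+=1.2078
step 2: x_pred=3.1603  r=-8.8503  x^+=0.4079  v^+=2.9123  a^+=-0.2608
step 3: x_pred=4.1786  r=-3.6386  x^+=3.0470  v^+=2.4074  a^+=-0.8645
step 4: x_pred=5.5461  r=-0.6161  x^+=5.3545  v^+=1.1899  a^+=-0.9667
step 5: x_pred=6.0760  r=-8.8760  x^+=3.3155  v^+=-0.4980  a^+=-2.4395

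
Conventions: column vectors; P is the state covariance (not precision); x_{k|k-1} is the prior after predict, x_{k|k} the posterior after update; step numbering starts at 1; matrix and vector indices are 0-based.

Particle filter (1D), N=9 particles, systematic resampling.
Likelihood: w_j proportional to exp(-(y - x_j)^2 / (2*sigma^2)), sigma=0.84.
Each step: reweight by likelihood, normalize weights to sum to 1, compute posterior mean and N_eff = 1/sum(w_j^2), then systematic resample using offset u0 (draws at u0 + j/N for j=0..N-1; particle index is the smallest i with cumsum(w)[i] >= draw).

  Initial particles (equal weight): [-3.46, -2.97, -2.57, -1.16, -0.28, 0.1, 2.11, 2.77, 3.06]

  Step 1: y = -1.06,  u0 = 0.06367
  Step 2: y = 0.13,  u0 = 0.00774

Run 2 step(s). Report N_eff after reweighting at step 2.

N_eff = 6.3514

step 1: w=[0.0073, 0.0325, 0.0857, 0.4280, 0.2801, 0.1661, 0.0003, 0.0000, 0.0000]  mean=-0.8994  Neff=3.3594  idx=[2, 3, 3, 3, 3, 4, 4, 5, 5]
step 2: w=[0.0011, 0.0614, 0.0614, 0.0614, 0.0614, 0.1772, 0.1772, 0.1995, 0.1995]  mean=-0.3471  Neff=6.3514  idx=[1, 2, 4, 5, 6, 6, 7, 7, 8]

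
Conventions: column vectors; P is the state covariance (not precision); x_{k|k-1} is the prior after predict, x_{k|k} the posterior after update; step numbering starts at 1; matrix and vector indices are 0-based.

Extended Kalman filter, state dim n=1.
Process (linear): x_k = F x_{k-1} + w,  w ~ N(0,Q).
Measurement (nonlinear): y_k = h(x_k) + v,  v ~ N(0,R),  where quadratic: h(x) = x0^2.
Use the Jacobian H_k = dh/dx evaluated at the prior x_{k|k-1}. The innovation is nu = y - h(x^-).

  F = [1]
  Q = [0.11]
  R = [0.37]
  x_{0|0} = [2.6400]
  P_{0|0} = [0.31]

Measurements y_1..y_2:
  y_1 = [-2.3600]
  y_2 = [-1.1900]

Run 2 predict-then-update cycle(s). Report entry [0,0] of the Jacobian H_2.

step 1: x^-=[2.6400]  P^-=[0.4200]  H_jac=[5.2800]  S=[12.0789]  K=[0.1836]  nu=[-9.3296]  x^+=[0.9272]  P^+=[0.0129]
step 2: x^-=[0.9272]  P^-=[0.1229]  H_jac=[1.8543]  S=[0.7925]  K=[0.2875]  nu=[-2.0496]  x^+=[0.3379]  P^+=[0.0574]

H_jac[0,0] = 1.8543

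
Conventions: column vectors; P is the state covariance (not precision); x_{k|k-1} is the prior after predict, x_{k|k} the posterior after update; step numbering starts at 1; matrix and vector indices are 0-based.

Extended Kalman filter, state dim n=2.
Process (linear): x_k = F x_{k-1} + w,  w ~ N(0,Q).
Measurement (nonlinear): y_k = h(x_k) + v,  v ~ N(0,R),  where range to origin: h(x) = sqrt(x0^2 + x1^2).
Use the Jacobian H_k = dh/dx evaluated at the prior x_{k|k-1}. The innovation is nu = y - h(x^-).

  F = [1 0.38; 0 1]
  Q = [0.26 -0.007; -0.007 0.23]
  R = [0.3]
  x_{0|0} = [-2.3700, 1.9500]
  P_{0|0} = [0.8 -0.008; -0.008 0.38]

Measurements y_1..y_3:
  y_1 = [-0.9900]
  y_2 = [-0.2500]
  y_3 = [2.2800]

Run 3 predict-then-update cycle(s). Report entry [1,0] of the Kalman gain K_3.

K[1,0] = 0.2305

step 1: x^-=[-1.6290, 1.9500]  P^-=[1.1088 0.1294; 0.1294 0.6100]  H_jac=[-0.6411 0.7674]  S=[0.9877]  K=[-0.6192; 0.3900]  nu=[-3.5309]  x^+=[0.5573, 0.5730]  P^+=[0.7301 0.3679; 0.3679 0.4598]
step 2: x^-=[0.7750, 0.5730]  P^-=[1.3361 0.5356; 0.5356 0.6898]  H_jac=[0.8041 0.5945]  S=[1.9198]  K=[0.7255; 0.4380]  nu=[-1.2138]  x^+=[-0.1056, 0.0414]  P^+=[0.3257 -0.0744; -0.0744 0.3216]
step 3: x^-=[-0.0899, 0.0414]  P^-=[0.5756 0.0408; 0.0408 0.5516]  H_jac=[-0.9083 0.4184]  S=[0.8403]  K=[-0.6018; 0.2305]  nu=[2.1810]  x^+=[-1.4024, 0.5440]  P^+=[0.2713 0.1574; 0.1574 0.5069]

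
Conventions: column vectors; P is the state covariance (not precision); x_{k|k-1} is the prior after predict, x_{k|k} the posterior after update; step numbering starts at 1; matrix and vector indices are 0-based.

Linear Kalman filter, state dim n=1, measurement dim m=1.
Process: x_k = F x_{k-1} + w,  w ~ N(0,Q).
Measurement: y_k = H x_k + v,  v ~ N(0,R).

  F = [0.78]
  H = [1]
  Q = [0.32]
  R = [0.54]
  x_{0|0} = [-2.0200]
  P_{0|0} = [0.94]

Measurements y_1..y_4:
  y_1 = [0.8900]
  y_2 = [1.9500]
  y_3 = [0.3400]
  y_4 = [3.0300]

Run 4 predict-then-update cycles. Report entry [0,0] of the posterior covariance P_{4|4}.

step 1: x^-=[-1.5756]  P^-=[0.8919]  S=[1.4319]  K=[0.6229]  nu=[2.4656]  x^+=[-0.0398]  P^+=[0.3364]
step 2: x^-=[-0.0311]  P^-=[0.5246]  S=[1.0646]  K=[0.4928]  nu=[1.9811]  x^+=[0.9452]  P^+=[0.2661]
step 3: x^-=[0.7372]  P^-=[0.4819]  S=[1.0219]  K=[0.4716]  nu=[-0.3972]  x^+=[0.5499]  P^+=[0.2546]
step 4: x^-=[0.4289]  P^-=[0.4749]  S=[1.0149]  K=[0.4679]  nu=[2.6011]  x^+=[1.6461]  P^+=[0.2527]

P_post[0,0] = 0.2527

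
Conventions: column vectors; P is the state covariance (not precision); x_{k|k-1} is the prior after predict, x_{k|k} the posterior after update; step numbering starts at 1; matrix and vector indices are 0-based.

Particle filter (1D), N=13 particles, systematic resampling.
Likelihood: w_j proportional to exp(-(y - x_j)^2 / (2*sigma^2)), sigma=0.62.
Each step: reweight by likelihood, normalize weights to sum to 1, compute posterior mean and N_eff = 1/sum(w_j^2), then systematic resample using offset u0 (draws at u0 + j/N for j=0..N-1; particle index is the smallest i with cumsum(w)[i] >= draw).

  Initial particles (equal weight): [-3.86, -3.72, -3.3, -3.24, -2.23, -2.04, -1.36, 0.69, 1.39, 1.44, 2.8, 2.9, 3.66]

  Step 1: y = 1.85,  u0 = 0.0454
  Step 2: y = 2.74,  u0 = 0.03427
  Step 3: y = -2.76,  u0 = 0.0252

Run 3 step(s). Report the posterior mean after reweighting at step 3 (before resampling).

step 1: w=[0.0000, 0.0000, 0.0000, 0.0000, 0.0000, 0.0000, 0.0000, 0.0756, 0.3304, 0.3496, 0.1345, 0.1037, 0.0061]  mean=1.7148  Neff=3.7591  idx=[7, 8, 8, 8, 8, 9, 9, 9, 9, 9, 10, 11, 11]
step 2: w=[0.0011, 0.0242, 0.0242, 0.0242, 0.0242, 0.0287, 0.0287, 0.0287, 0.0287, 0.0287, 0.2577, 0.2504, 0.2504]  mean=2.5160  Neff=5.0436  idx=[2, 5, 8, 10, 10, 10, 10, 11, 11, 11, 12, 12, 12]
step 3: w=[0.4625, 0.2687, 0.2687, 0.0000, 0.0000, 0.0000, 0.0000, 0.0000, 0.0000, 0.0000, 0.0000, 0.0000, 0.0000]  mean=1.4169  Neff=2.7904  idx=[0, 0, 0, 0, 0, 0, 1, 1, 1, 1, 2, 2, 2]

post_mean = 1.4169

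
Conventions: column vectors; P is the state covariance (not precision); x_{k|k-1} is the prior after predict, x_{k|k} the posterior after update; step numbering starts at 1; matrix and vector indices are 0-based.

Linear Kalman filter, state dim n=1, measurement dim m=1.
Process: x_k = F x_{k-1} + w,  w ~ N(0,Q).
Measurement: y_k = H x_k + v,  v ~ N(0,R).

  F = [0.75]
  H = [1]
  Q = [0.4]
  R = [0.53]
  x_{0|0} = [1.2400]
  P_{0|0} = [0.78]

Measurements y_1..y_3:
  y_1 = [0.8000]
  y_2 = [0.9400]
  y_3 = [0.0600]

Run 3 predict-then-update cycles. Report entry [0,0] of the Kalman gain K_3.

K[0,0] = 0.5120

step 1: x^-=[0.9300]  P^-=[0.8387]  S=[1.3687]  K=[0.6128]  nu=[-0.1300]  x^+=[0.8503]  P^+=[0.3248]
step 2: x^-=[0.6378]  P^-=[0.5827]  S=[1.1127]  K=[0.5237]  nu=[0.3022]  x^+=[0.7960]  P^+=[0.2775]
step 3: x^-=[0.5970]  P^-=[0.5561]  S=[1.0861]  K=[0.5120]  nu=[-0.5370]  x^+=[0.3221]  P^+=[0.2714]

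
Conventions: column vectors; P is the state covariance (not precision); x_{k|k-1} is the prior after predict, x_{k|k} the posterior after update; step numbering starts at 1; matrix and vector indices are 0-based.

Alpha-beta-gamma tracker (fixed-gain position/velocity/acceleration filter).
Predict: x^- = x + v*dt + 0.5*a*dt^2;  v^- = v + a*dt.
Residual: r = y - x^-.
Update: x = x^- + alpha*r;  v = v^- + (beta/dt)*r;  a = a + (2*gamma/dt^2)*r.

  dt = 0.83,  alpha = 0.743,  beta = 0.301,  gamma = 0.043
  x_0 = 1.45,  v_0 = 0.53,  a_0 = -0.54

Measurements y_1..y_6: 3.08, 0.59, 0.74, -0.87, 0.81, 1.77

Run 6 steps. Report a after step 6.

a_post = 0.0723

step 1: x_pred=1.7039  r=1.3761  x^+=2.7263  v^+=0.5808  a^+=-0.3682
step 2: x_pred=3.0816  r=-2.4916  x^+=1.2303  v^+=-0.6284  a^+=-0.6793
step 3: x_pred=0.4748  r=0.2652  x^+=0.6719  v^+=-1.0960  a^+=-0.6462
step 4: x_pred=-0.4604  r=-0.4096  x^+=-0.7647  v^+=-1.7808  a^+=-0.6973
step 5: x_pred=-2.4830  r=3.2930  x^+=-0.0363  v^+=-1.1654  a^+=-0.2862
step 6: x_pred=-1.1021  r=2.8721  x^+=1.0319  v^+=-0.3613  a^+=0.0723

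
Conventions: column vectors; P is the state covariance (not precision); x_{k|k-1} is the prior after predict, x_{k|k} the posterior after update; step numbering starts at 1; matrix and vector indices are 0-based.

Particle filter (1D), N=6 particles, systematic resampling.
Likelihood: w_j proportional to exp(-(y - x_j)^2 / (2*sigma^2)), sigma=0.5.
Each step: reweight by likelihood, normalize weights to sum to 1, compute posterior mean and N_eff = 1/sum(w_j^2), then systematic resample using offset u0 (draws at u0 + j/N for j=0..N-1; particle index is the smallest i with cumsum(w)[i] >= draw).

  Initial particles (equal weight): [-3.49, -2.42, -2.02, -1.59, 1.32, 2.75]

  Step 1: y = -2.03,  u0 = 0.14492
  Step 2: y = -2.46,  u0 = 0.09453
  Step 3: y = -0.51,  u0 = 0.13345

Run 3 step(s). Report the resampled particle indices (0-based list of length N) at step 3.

step 1: w=[0.0058, 0.3035, 0.4113, 0.2793, 0.0000, 0.0000]  mean=-2.0298  Neff=2.9464  idx=[1, 2, 2, 2, 3, 3]
step 2: w=[0.2869, 0.1954, 0.1954, 0.1954, 0.0634, 0.0634]  mean=-2.0803  Neff=4.8788  idx=[0, 0, 1, 2, 3, 4]
step 3: w=[0.0052, 0.0052, 0.0806, 0.0806, 0.0806, 0.7477]  mean=-1.7027  Neff=1.7282  idx=[3, 5, 5, 5, 5, 5]

resampled_idx = [3, 5, 5, 5, 5, 5]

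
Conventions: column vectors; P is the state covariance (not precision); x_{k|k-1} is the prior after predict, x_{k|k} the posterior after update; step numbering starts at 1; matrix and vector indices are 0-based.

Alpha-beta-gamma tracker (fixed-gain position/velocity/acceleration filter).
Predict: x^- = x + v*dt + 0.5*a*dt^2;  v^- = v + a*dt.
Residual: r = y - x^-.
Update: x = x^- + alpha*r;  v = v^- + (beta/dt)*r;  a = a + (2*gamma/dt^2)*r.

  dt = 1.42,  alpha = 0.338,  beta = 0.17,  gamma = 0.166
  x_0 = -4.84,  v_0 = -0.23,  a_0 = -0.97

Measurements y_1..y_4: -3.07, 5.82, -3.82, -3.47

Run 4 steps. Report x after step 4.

x_post = -0.1255

step 1: x_pred=-6.1446  r=3.0746  x^+=-5.1054  v^+=-1.2393  a^+=-0.4638
step 2: x_pred=-7.3328  r=13.1528  x^+=-2.8871  v^+=-0.3233  a^+=1.7018
step 3: x_pred=-1.6304  r=-2.1896  x^+=-2.3705  v^+=1.8312  a^+=1.3413
step 4: x_pred=1.5821  r=-5.0521  x^+=-0.1255  v^+=3.1310  a^+=0.5095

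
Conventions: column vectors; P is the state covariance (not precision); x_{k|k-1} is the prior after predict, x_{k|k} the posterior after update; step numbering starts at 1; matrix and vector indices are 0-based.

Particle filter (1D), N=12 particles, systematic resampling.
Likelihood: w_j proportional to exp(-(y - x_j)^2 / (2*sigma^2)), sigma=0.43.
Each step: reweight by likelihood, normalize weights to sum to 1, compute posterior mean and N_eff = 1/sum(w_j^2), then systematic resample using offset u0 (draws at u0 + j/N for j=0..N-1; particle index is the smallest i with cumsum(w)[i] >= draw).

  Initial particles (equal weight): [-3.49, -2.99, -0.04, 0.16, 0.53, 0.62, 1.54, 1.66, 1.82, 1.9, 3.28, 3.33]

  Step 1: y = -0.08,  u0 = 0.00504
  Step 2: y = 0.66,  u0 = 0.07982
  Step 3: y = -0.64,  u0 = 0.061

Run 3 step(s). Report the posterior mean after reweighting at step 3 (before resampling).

post_mean = 0.0959

step 1: w=[0.0000, 0.0000, 0.4008, 0.3445, 0.1472, 0.1070, 0.0003, 0.0001, 0.0000, 0.0000, 0.0000, 0.0000]  mean=0.1842  Neff=3.2004  idx=[2, 2, 2, 2, 2, 3, 3, 3, 3, 4, 4, 5]
step 2: w=[0.0424, 0.0424, 0.0424, 0.0424, 0.0424, 0.0811, 0.0811, 0.0811, 0.0811, 0.1524, 0.1524, 0.1588]  mean=0.3034  Neff=9.3491  idx=[1, 3, 5, 6, 7, 8, 9, 9, 10, 10, 11, 11]
step 3: w=[0.2375, 0.2375, 0.1114, 0.1114, 0.1114, 0.1114, 0.0155, 0.0155, 0.0155, 0.0155, 0.0086, 0.0086]  mean=0.0959  Neff=6.1118  idx=[0, 0, 0, 1, 1, 2, 2, 3, 4, 5, 5, 9]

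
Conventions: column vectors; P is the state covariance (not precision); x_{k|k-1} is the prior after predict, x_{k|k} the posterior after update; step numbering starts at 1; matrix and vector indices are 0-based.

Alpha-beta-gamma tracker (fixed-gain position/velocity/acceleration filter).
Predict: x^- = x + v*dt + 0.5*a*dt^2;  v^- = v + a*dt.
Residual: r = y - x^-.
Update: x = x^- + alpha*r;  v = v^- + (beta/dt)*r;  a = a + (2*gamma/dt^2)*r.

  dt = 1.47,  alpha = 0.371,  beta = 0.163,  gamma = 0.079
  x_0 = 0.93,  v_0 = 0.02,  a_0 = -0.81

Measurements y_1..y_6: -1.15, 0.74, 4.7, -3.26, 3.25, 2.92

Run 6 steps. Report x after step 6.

step 1: x_pred=0.0842  r=-1.2342  x^+=-0.3737  v^+=-1.3076  a^+=-0.9002
step 2: x_pred=-3.2684  r=4.0084  x^+=-1.7813  v^+=-2.1864  a^+=-0.6072
step 3: x_pred=-5.6514  r=10.3514  x^+=-1.8110  v^+=-1.9312  a^+=0.1497
step 4: x_pred=-4.4881  r=1.2281  x^+=-4.0325  v^+=-1.5749  a^+=0.2395
step 5: x_pred=-6.0888  r=9.3388  x^+=-2.6241  v^+=-0.1873  a^+=0.9223
step 6: x_pred=-1.9029  r=4.8229  x^+=-0.1136  v^+=1.7033  a^+=1.2750

x_post = -0.1136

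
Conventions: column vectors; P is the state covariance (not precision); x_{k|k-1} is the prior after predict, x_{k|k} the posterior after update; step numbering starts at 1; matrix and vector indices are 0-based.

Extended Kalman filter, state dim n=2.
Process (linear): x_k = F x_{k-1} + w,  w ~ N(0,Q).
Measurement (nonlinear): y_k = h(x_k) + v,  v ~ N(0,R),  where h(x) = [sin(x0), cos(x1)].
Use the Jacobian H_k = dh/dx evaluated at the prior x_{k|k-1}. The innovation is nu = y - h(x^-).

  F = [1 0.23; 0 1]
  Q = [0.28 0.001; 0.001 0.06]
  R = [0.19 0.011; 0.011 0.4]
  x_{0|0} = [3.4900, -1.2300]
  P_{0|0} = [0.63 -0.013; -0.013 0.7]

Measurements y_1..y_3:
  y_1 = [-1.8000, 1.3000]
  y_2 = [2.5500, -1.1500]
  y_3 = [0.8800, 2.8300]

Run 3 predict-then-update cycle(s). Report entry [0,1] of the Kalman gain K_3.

step 1: x^-=[3.2071, -1.2300]  P^-=[0.9410 0.1490; 0.1490 0.7600]  H_jac=[-0.9979 0.0000; 0.0000 0.9425]  S=[1.1270 -0.1291; -0.1291 1.0751]  K=[-0.8297 0.0310; -0.0564 0.6595]  nu=[-1.7345, 0.9658]  x^+=[4.6761, -0.4953]  P^+=[0.1576 0.0035; 0.0035 0.2792]
step 2: x^-=[4.5622, -0.4953]  P^-=[0.4540 0.0687; 0.0687 0.3392]  H_jac=[-0.1497 0.0000; 0.0000 0.4753]  S=[0.2002 0.0061; 0.0061 0.4766]  K=[-0.3417 0.0729; -0.0617 0.3391]  nu=[3.5387, -2.0298]  x^+=[3.2051, -1.4020]  P^+=[0.4284 0.0534; 0.0534 0.2839]
step 3: x^-=[2.8826, -1.4020]  P^-=[0.7480 0.1197; 0.1197 0.3439]  H_jac=[-0.9666 0.0000; 0.0000 0.9858]  S=[0.8889 -0.1031; -0.1031 0.7342]  K=[-0.8079 0.0473; -0.0779 0.4508]  nu=[0.6239, 2.6620]  x^+=[2.5045, -0.2505]  P^+=[0.1583 0.0102; 0.0102 0.1821]

K[0,1] = 0.0473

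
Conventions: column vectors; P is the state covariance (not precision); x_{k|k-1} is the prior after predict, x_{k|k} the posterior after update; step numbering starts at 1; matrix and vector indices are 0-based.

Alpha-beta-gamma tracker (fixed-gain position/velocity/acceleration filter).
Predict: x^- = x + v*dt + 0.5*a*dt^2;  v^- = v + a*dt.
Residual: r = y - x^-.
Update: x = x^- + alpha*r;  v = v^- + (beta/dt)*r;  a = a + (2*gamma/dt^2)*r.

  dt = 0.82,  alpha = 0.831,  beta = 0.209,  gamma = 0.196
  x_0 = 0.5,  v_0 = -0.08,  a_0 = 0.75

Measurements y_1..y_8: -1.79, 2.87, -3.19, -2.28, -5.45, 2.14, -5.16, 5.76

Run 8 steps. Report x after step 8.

x_post = 3.9649

step 1: x_pred=0.6865  r=-2.4766  x^+=-1.3715  v^+=-0.0962  a^+=-0.6938
step 2: x_pred=-1.6836  r=4.5536  x^+=2.1004  v^+=0.4955  a^+=1.9609
step 3: x_pred=3.1660  r=-6.3560  x^+=-2.1158  v^+=0.4834  a^+=-1.7446
step 4: x_pred=-2.3060  r=0.0260  x^+=-2.2844  v^+=-0.9405  a^+=-1.7294
step 5: x_pred=-3.6370  r=-1.8130  x^+=-5.1436  v^+=-2.8207  a^+=-2.7864
step 6: x_pred=-8.3934  r=10.5334  x^+=0.3599  v^+=-2.4208  a^+=3.3544
step 7: x_pred=-0.4974  r=-4.6626  x^+=-4.3720  v^+=-0.8585  a^+=0.6362
step 8: x_pred=-4.8621  r=10.6221  x^+=3.9649  v^+=2.3705  a^+=6.8288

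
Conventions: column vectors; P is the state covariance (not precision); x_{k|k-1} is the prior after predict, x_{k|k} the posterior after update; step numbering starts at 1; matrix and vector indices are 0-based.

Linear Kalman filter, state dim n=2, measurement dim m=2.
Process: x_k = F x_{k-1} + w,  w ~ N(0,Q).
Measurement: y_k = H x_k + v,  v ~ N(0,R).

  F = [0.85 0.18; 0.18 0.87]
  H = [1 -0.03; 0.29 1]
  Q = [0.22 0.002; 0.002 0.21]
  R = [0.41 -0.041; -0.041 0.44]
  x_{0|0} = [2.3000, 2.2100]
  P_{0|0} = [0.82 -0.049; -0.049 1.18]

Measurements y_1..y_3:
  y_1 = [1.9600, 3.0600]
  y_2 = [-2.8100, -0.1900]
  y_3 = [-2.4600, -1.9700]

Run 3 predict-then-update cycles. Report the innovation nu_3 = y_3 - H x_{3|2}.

step 1: x^-=[2.3528, 2.3367]  P^-=[0.8357 0.2744; 0.2744 1.1144]  S=[1.2302 0.4400; 0.4400 1.7838]  K=[0.6240 0.1358; -0.0477 0.6811]  nu=[-0.3227, 0.0410]  x^+=[2.1570, 2.3800]  P^+=[0.2491 -0.0381; -0.0381 0.3127]
step 2: x^-=[2.2618, 2.4589]  P^-=[0.3985 0.0597; 0.0597 0.4428]  S=[0.8053 0.1204; 0.1204 0.9509]  K=[0.4740 0.1242; -0.0150 0.4858]  nu=[-4.9981, -3.3048]  x^+=[-0.5180, 0.9287]  P^+=[0.1887 -0.0195; -0.0195 0.2200]
step 3: x^-=[-0.2731, 0.7147]  P^-=[0.3575 0.0503; 0.0503 0.3765]  S=[0.7648 0.1012; 0.1012 0.8758]  K=[0.4490 0.1239; -0.0083 0.4476]  nu=[-2.1655, -2.6055]  x^+=[-1.5683, -0.4335]  P^+=[0.1786 -0.0157; -0.0157 0.2018]

innov = [-2.1655, -2.6055]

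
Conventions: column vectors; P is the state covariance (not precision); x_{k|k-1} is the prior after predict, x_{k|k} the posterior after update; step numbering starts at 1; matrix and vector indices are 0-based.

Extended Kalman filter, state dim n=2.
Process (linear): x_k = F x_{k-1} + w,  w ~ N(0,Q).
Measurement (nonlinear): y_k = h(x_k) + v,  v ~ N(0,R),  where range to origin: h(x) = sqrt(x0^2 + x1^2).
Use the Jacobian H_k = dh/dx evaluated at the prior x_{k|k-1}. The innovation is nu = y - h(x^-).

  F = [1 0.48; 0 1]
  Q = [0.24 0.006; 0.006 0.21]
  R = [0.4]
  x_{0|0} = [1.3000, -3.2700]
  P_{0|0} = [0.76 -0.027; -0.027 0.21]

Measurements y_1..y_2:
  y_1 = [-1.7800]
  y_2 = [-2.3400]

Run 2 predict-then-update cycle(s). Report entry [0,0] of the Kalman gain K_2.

K[0,0] = 0.5647

step 1: x^-=[-0.2696, -3.2700]  P^-=[1.0225 0.0798; 0.0798 0.4200]  H_jac=[-0.0822 -0.9966]  S=[0.8371]  K=[-0.1954; -0.5078]  nu=[-5.0611]  x^+=[0.7191, -0.6997]  P^+=[0.9905 -0.0033; -0.0033 0.2041]
step 2: x^-=[0.3833, -0.6997]  P^-=[1.2744 0.1007; 0.1007 0.4141]  H_jac=[0.4804 -0.8771]  S=[0.9278]  K=[0.5647; -0.3393]  nu=[-3.1378]  x^+=[-1.3886, 0.3650]  P^+=[0.9786 0.2785; 0.2785 0.3073]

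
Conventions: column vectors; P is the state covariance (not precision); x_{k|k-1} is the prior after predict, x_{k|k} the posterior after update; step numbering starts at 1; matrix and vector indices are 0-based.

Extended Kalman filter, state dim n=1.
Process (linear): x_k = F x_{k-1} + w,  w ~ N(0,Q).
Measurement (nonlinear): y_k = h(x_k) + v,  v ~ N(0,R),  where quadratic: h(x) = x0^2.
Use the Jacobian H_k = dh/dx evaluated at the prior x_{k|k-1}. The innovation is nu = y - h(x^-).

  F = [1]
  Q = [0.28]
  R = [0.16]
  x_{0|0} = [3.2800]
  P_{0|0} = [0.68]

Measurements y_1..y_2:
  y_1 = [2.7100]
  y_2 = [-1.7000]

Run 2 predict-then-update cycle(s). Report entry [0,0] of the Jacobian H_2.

H_jac[0,0] = 4.1157

step 1: x^-=[3.2800]  P^-=[0.9600]  H_jac=[6.5600]  S=[41.4723]  K=[0.1519]  nu=[-8.0484]  x^+=[2.0578]  P^+=[0.0037]
step 2: x^-=[2.0578]  P^-=[0.2837]  H_jac=[4.1157]  S=[4.9656]  K=[0.2351]  nu=[-5.9347]  x^+=[0.6623]  P^+=[0.0091]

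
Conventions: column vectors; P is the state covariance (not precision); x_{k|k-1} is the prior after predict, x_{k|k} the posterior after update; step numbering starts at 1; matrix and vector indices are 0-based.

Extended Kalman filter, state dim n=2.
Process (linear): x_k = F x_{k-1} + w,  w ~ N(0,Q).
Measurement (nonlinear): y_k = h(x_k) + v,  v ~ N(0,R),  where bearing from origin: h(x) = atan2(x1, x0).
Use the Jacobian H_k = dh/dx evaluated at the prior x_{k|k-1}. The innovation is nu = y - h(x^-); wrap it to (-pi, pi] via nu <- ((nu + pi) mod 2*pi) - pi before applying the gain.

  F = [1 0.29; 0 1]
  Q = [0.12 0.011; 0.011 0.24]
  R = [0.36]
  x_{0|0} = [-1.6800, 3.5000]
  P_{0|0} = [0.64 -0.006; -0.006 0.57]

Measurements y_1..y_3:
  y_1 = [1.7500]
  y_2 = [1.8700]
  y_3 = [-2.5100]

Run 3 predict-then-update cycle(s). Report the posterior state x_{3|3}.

step 1: x^-=[-0.6650, 3.5000]  P^-=[0.8045 0.1703; 0.1703 0.8100]  H_jac=[-0.2758 -0.0524]  S=[0.4283]  K=[-0.5388; -0.2087]  nu=[-0.0086]  x^+=[-0.6604, 3.5018]  P^+=[0.6801 0.1221; 0.1221 0.7913]
step 2: x^-=[0.3551, 3.5018]  P^-=[0.9375 0.3626; 0.3626 1.0313]  H_jac=[-0.2827 0.0287]  S=[0.4299]  K=[-0.5923; -0.1697]  nu=[0.4003]  x^+=[0.1181, 3.4339]  P^+=[0.7867 0.3194; 0.3194 1.0190]
step 3: x^-=[1.1139, 3.4339]  P^-=[1.1777 0.6259; 0.6259 1.2590]  H_jac=[-0.2635 0.0855]  S=[0.4228]  K=[-0.6075; -0.1356]  nu=[2.5161]  x^+=[-0.4145, 3.0927]  P^+=[1.0217 0.5911; 0.5911 1.2512]

x_post = [-0.4145, 3.0927]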